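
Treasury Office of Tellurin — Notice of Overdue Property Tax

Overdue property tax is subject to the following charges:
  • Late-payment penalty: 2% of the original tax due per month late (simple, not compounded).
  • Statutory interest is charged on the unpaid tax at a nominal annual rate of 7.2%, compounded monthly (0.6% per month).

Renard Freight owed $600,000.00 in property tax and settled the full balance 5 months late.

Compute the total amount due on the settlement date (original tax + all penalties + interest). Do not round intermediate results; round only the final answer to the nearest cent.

$678,217.30

Late-payment penalty = 2% × $600,000.00 × 5 mo = $60,000.00
Interest: $600,000.00 × ((1 + 0.006)^5 − 1) = $600,000.00 × 0.0303622… = $18,217.2999…
Total = $600,000.00 + $60,000.0000 + $18,217.2999… = $678,217.30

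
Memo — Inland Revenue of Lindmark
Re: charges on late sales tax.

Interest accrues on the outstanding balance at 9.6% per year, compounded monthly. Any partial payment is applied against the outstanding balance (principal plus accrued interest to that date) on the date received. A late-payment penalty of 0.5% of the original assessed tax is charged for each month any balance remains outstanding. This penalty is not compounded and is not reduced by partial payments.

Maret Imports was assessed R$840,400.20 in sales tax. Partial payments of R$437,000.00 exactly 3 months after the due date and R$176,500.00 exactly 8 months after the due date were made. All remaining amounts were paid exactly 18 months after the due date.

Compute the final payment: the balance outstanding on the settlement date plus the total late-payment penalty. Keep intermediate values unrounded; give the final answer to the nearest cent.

R$362,024.68

Monthly rate = 9.6% ÷ 12 = 0.8%
Balance at month 3: R$840,400.2000 × (1 + 0.008)^3 = R$860,731.5919…
After R$437,000.00 payment: R$860,731.5919… − R$437,000.00 = R$423,731.5919…
Balance at month 8: R$423,731.5919… × (1 + 0.008)^5 = R$440,954.2220…
After R$176,500.00 payment: R$440,954.2220… − R$176,500.00 = R$264,454.2220…
Balance at month 18: R$264,454.2220… × (1 + 0.008)^10 = R$286,388.6657…
Penalty: 18 × 0.5% × R$840,400.20 = R$75,636.02…
Final settlement = outstanding balance + penalty = R$286,388.6657… + R$75,636.02… = R$362,024.68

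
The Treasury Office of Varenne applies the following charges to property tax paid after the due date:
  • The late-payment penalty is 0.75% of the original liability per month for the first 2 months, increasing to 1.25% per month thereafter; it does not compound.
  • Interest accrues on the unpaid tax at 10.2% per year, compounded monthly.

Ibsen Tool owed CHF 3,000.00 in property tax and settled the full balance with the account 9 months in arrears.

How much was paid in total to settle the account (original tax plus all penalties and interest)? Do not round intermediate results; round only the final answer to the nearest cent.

CHF 3,544.96

Penalty, months 1–2: 2 × 0.75% × CHF 3,000.00 = CHF 45.00
Penalty, months 3–9: 7 × 1.25% × CHF 3,000.00 = CHF 262.50
Interest (10.2%/yr ÷ 12 = 0.85%/month): CHF 3,000.00 × ((1 + 0.0085)^9 − 1) = CHF 237.4597…
Total = CHF 3,000.00 + CHF 307.5000 + CHF 237.4597… = CHF 3,544.96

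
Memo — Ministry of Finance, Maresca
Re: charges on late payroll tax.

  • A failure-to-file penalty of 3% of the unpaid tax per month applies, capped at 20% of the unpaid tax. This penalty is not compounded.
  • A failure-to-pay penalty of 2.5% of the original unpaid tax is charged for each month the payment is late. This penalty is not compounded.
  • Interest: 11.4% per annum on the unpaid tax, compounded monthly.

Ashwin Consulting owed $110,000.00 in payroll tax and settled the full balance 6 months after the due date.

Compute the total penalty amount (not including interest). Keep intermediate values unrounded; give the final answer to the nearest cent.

$36,300.00

Failure-to-file: 6 × 3% × $110,000.00 = $19,800.00 (under the 20% cap)
Failure-to-pay penalty = 2.5% × $110,000.00 × 6 mo = $16,500.00
Total penalty = $19,800.00 + $16,500.00 = $36,300.00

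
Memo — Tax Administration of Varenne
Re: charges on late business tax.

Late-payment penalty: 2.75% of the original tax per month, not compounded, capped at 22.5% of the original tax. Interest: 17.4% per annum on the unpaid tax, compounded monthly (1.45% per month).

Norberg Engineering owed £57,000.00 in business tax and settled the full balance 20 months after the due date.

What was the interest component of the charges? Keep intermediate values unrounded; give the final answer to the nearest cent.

Interest: £57,000.00 × ((1 + 0.0145)^20 − 1) = £57,000.00 × 0.3336474… = £19,017.9026…

£19,017.90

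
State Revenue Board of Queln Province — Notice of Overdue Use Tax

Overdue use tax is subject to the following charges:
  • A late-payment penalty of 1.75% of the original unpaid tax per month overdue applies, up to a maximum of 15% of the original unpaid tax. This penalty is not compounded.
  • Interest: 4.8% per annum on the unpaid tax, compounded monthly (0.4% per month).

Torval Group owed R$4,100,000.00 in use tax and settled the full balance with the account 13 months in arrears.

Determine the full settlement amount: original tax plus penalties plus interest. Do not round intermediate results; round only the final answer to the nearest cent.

Penalty (uncapped): 13 × 1.75% × R$4,100,000.00 = R$932,750.00; cap = 15% × R$4,100,000.00 = R$615,000.00 → penalty = R$615,000.00
Interest: R$4,100,000.00 × ((1 + 0.004)^13 − 1) = R$4,100,000.00 × 0.0532665… = R$218,392.6023…
Total = R$4,100,000.00 + R$615,000.0000 + R$218,392.6023… = R$4,933,392.60

R$4,933,392.60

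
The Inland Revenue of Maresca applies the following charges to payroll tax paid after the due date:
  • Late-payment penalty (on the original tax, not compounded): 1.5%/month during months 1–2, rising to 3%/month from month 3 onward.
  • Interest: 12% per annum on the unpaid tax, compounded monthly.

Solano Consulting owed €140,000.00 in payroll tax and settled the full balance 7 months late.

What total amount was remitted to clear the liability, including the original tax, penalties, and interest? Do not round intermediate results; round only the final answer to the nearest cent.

€175,298.95

Penalty, months 1–2: 2 × 1.5% × €140,000.00 = €4,200.00
Penalty, months 3–7: 5 × 3% × €140,000.00 = €21,000.00
Interest (12%/yr ÷ 12 = 1%/month): €140,000.00 × ((1 + 0.01)^7 − 1) = €10,098.9493…
Total = €140,000.00 + €25,200.0000 + €10,098.9493… = €175,298.95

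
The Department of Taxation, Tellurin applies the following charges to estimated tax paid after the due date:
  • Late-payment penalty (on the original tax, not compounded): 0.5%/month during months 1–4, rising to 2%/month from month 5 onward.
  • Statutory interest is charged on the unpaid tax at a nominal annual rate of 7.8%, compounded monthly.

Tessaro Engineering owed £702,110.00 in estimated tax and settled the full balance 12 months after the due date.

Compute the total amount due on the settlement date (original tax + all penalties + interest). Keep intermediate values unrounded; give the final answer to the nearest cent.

£885,255.26

Penalty, months 1–4: 4 × 0.5% × £702,110.00 = £14,042.20
Penalty, months 5–12: 8 × 2% × £702,110.00 = £112,337.60
Interest (7.8%/yr ÷ 12 = 0.65%/month): £702,110.00 × ((1 + 0.0065)^12 − 1) = £56,765.4604…
Total = £702,110.00 + £126,379.8000 + £56,765.4604… = £885,255.26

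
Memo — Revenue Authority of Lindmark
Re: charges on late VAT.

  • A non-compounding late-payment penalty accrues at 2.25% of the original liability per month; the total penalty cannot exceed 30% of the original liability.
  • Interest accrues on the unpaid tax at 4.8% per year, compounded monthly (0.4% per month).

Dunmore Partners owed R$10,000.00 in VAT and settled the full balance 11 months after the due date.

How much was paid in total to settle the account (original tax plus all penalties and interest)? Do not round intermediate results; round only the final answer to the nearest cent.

Penalty: 11 × 2.25% × R$10,000.00 = R$2,475.00 (below the 30% cap of R$3,000.00)
Interest: R$10,000.00 × ((1 + 0.004)^11 − 1) = R$10,000.00 × 0.0448906… = R$448.9064…
Total = R$10,000.00 + R$2,475.0000 + R$448.9064… = R$12,923.91

R$12,923.91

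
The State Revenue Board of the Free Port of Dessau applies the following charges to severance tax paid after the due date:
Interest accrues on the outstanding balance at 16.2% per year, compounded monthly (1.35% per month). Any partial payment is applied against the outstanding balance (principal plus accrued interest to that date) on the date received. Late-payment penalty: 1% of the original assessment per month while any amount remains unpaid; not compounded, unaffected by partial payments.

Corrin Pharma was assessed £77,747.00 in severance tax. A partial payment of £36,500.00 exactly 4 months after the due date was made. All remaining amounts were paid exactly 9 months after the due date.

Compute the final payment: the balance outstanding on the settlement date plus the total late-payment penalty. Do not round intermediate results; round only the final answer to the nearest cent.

£55,685.81

Balance at month 4: £77,747.0000 × (1 + 0.0135)^4 = £82,031.1221…
After £36,500.00 payment: £82,031.1221… − £36,500.00 = £45,531.1221…
Balance at month 9: £45,531.1221… × (1 + 0.0135)^5 = £48,688.5811…
Penalty: 9 × 1% × £77,747.00 = £6,997.23
Final settlement = outstanding balance + penalty = £48,688.5811… + £6,997.23 = £55,685.81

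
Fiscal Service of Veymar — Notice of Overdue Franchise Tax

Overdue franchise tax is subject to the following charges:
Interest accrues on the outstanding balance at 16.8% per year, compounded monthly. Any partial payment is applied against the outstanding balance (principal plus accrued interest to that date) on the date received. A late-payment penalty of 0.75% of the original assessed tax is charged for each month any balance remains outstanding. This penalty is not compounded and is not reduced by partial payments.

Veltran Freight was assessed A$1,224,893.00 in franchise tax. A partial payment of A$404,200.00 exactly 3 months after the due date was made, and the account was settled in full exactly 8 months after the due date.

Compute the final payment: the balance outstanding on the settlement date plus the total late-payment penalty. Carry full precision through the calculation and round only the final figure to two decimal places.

A$1,009,190.96

Monthly rate = 16.8% ÷ 12 = 1.4%
Balance at month 3: A$1,224,893.0000 × (1 + 0.014)^3 = A$1,277,062.1042…
After A$404,200.00 payment: A$1,277,062.1042… − A$404,200.00 = A$872,862.1042…
Balance at month 8: A$872,862.1042… × (1 + 0.014)^5 = A$935,697.3807…
Penalty: 8 × 0.75% × A$1,224,893.00 = A$73,493.58
Final settlement = outstanding balance + penalty = A$935,697.3807… + A$73,493.58 = A$1,009,190.96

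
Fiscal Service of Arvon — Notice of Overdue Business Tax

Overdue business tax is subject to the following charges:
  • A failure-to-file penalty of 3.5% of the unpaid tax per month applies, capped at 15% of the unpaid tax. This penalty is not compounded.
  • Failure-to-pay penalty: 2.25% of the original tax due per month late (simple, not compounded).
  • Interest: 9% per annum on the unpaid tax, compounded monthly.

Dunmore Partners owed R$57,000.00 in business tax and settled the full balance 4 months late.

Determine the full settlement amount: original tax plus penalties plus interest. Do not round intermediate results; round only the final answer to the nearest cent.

R$71,839.33

Failure-to-file: 4 × 3.5% × R$57,000.00 = R$7,980.00 (under the 15% cap)
Failure-to-pay penalty: 4 × 2.25% × R$57,000.00 = R$5,130.00
Interest (9%/yr ÷ 12 = 0.75%/month): R$57,000.00 × ((1 + 0.0075)^4 − 1) = R$1,729.3339…
Total = R$57,000.00 + R$13,110.0000 + R$1,729.3339… = R$71,839.33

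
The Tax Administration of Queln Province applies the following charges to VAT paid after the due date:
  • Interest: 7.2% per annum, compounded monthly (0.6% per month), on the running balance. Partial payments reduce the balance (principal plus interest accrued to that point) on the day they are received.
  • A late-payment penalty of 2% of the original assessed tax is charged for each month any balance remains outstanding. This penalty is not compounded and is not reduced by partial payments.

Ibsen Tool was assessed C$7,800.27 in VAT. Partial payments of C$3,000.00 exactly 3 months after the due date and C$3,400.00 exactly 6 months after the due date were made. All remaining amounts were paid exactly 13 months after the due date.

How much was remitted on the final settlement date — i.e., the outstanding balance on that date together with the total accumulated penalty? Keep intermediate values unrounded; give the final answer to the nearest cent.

Balance at month 3: C$7,800.2700 × (1 + 0.006)^3 = C$7,941.5190…
After C$3,000.00 payment: C$7,941.5190… − C$3,000.00 = C$4,941.5190…
Balance at month 6: C$4,941.5190… × (1 + 0.006)^3 = C$5,031.0011…
After C$3,400.00 payment: C$5,031.0011… − C$3,400.00 = C$1,631.0011…
Balance at month 13: C$1,631.0011… × (1 + 0.006)^7 = C$1,700.7486…
Penalty: 13 × 2% × C$7,800.27 = C$2,028.07…
Final settlement = outstanding balance + penalty = C$1,700.7486… + C$2,028.07… = C$3,728.82

C$3,728.82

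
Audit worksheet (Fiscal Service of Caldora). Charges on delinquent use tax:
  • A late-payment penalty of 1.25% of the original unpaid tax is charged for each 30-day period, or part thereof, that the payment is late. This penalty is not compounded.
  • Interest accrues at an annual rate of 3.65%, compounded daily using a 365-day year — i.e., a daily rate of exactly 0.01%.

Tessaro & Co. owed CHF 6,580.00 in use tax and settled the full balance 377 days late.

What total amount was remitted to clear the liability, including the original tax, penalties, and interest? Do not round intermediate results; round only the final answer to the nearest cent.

Penalty periods: ⌈377/30⌉ = 13; penalty = 13 × 1.25% × CHF 6,580.00 = CHF 1,069.25
Interest: CHF 6,580.00 × ((1 + 0.0001)^377 − 1) = CHF 6,580.00 × 0.03841770… = CHF 252.7885…
Total = CHF 6,580.00 + CHF 1,069.2500 + CHF 252.7885… = CHF 7,902.04

CHF 7,902.04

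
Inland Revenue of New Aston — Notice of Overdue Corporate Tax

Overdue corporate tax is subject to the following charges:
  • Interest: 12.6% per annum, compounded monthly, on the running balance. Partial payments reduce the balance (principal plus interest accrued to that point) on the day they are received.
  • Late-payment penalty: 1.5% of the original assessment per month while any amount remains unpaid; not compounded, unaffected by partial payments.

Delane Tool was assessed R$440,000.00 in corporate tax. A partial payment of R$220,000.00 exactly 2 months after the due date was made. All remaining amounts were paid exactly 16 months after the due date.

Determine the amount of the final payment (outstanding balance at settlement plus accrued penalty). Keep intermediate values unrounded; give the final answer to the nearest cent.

Monthly rate = 12.6% ÷ 12 = 1.05%
Balance at month 2: R$440,000.0000 × (1 + 0.0105)^2 = R$449,288.5100
After R$220,000.00 payment: R$449,288.5100 − R$220,000.00 = R$229,288.5100
Balance at month 16: R$229,288.5100 × (1 + 0.0105)^14 = R$265,393.7812…
Penalty: 16 × 1.5% × R$440,000.00 = R$105,600.00
Final settlement = outstanding balance + penalty = R$265,393.7812… + R$105,600.00 = R$370,993.78

R$370,993.78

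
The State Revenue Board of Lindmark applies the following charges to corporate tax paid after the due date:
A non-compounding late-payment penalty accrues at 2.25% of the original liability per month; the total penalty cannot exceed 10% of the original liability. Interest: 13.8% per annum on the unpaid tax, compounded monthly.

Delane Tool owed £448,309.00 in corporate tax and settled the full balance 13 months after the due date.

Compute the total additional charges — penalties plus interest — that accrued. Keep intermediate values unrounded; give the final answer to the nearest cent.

Penalty (uncapped): 13 × 2.25% × £448,309.00 = £131,130.38…; cap = 10% × £448,309.00 = £44,830.90 → penalty = £44,830.90
Interest (13.8%/yr ÷ 12 = 1.15%/month): £448,309.00 × ((1 + 0.0115)^13 − 1) = £71,847.4522…
Penalties + interest = £44,830.9000 + £71,847.4522… = £116,678.35

£116,678.35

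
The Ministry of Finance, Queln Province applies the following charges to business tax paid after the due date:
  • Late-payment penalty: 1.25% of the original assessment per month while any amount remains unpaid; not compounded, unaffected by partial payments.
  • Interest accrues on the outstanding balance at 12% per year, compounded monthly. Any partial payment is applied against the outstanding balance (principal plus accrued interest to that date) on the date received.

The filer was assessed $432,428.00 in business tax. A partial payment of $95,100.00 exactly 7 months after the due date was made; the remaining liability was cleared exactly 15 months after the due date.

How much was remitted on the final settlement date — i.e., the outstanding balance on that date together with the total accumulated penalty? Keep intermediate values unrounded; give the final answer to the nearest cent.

Monthly rate = 12% ÷ 12 = 1%
Balance at month 7: $432,428.0000 × (1 + 0.01)^7 = $463,621.3460…
After $95,100.00 payment: $463,621.3460… − $95,100.00 = $368,521.3460…
Balance at month 15: $368,521.3460… × (1 + 0.01)^8 = $399,055.8107…
Penalty: 15 × 1.25% × $432,428.00 = $81,080.25
Final settlement = outstanding balance + penalty = $399,055.8107… + $81,080.25 = $480,136.06

$480,136.06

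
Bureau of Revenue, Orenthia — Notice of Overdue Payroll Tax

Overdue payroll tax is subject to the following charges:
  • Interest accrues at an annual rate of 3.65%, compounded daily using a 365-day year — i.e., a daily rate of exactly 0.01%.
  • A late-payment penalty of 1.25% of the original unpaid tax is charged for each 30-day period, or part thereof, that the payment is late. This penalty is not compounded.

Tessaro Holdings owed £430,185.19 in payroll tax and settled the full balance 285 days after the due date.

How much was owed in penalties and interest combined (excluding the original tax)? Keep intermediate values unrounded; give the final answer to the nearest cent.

£66,209.18

Penalty periods: ⌈285/30⌉ = 10; penalty = 10 × 1.25% × £430,185.19 = £53,773.15…
Interest: £430,185.19 × ((1 + 0.0001)^285 − 1) = £430,185.19 × 0.02890854… = £12,436.0278…
Penalties + interest = £53,773.1488… + £12,436.0278… = £66,209.18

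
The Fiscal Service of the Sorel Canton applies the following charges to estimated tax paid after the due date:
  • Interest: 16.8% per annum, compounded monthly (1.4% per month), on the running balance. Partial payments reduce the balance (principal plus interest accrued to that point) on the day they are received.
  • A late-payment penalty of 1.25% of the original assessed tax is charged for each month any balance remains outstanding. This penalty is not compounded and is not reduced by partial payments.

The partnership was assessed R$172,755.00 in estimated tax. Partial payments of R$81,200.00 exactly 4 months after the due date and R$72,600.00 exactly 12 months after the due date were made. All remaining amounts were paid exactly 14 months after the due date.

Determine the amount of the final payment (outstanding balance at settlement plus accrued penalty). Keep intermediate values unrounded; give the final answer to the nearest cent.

R$72,149.13

Balance at month 4: R$172,755.0000 × (1 + 0.014)^4 = R$182,634.3427…
After R$81,200.00 payment: R$182,634.3427… − R$81,200.00 = R$101,434.3427…
Balance at month 12: R$101,434.3427… × (1 + 0.014)^8 = R$113,367.5234…
After R$72,600.00 payment: R$113,367.5234… − R$72,600.00 = R$40,767.5234…
Balance at month 14: R$40,767.5234… × (1 + 0.014)^2 = R$41,917.0045…
Penalty: 14 × 1.25% × R$172,755.00 = R$30,232.13…
Final settlement = outstanding balance + penalty = R$41,917.0045… + R$30,232.13… = R$72,149.13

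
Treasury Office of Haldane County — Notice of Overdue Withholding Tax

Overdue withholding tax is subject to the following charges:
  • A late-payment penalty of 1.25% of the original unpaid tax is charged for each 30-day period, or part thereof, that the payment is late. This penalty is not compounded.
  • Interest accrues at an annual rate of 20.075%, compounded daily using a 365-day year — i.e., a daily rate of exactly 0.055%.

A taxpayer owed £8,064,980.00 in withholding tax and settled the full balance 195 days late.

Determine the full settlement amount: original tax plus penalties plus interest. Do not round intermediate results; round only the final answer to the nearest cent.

£9,683,457.79

Penalty periods: ⌈195/30⌉ = 7; penalty = 7 × 1.25% × £8,064,980.00 = £705,685.75
Interest: £8,064,980.00 × ((1 + 0.00055)^195 − 1) = £8,064,980.00 × 0.11317970… = £912,792.0373…
Total = £8,064,980.00 + £705,685.7500 + £912,792.0373… = £9,683,457.79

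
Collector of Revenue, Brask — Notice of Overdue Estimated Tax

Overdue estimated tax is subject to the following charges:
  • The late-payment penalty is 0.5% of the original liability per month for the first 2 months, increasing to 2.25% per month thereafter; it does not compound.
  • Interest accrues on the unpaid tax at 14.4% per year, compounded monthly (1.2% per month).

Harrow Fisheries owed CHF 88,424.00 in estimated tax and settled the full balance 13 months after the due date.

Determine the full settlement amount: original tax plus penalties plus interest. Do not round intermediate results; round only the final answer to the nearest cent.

Penalty, months 1–2: 2 × 0.5% × CHF 88,424.00 = CHF 884.24
Penalty, months 3–13: 11 × 2.25% × CHF 88,424.00 = CHF 21,884.94
Interest: CHF 88,424.00 × ((1 + 0.012)^13 − 1) = CHF 88,424.00 × 0.1677414… = CHF 14,832.3620…
Total = CHF 88,424.00 + CHF 22,769.1800 + CHF 14,832.3620… = CHF 126,025.54

CHF 126,025.54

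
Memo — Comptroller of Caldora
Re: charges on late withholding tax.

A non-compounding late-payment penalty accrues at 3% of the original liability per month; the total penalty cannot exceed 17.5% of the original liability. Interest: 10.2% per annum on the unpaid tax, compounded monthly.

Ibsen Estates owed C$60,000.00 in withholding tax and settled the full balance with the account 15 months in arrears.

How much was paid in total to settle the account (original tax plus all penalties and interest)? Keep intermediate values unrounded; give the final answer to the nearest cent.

C$78,622.38

Penalty (uncapped): 15 × 3% × C$60,000.00 = C$27,000.00; cap = 17.5% × C$60,000.00 = C$10,500.00 → penalty = C$10,500.00
Interest (10.2%/yr ÷ 12 = 0.85%/month): C$60,000.00 × ((1 + 0.0085)^15 − 1) = C$8,122.3762…
Total = C$60,000.00 + C$10,500.0000 + C$8,122.3762… = C$78,622.38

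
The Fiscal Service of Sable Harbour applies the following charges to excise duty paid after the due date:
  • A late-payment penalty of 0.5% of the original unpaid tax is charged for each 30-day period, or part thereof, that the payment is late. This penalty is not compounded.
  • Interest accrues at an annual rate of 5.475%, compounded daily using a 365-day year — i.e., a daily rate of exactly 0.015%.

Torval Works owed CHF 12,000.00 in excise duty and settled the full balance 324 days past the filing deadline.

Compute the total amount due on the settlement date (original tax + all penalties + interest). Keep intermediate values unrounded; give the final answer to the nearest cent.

Penalty periods: ⌈324/30⌉ = 11; penalty = 11 × 0.5% × CHF 12,000.00 = CHF 660.00
Interest: CHF 12,000.00 × ((1 + 0.00015)^324 − 1) = CHF 12,000.00 × 0.04979652… = CHF 597.5582…
Total = CHF 12,000.00 + CHF 660.0000 + CHF 597.5582… = CHF 13,257.56

CHF 13,257.56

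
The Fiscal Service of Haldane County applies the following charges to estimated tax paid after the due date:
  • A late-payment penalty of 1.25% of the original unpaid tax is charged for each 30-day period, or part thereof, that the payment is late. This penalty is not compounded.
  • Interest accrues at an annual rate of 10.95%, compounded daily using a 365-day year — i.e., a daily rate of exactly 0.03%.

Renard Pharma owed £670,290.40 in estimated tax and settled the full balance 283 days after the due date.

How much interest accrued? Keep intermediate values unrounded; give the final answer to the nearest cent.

Interest: £670,290.40 × ((1 + 0.0003)^283 − 1) = £670,290.40 × 0.08859434… = £59,383.9355…

£59,383.94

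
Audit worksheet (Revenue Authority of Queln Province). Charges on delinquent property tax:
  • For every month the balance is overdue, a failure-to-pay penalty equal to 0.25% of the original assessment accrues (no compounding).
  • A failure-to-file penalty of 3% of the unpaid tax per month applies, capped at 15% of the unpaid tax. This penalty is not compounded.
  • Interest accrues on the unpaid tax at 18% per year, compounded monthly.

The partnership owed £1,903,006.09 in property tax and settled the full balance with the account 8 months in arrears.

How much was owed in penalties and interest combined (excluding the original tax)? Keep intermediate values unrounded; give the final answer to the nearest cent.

£564,227.20

Failure-to-file: 8 × 3% × £1,903,006.09 = £456,721.46…, capped at 15% × £1,903,006.09 = £285,450.91…
Failure-to-pay penalty: 8 × 0.25% × £1,903,006.09 = £38,060.12…
Interest (18%/yr ÷ 12 = 1.5%/month): £1,903,006.09 × ((1 + 0.015)^8 − 1) = £240,716.1626…
Penalties + interest = £323,511.0353 + £240,716.1626… = £564,227.20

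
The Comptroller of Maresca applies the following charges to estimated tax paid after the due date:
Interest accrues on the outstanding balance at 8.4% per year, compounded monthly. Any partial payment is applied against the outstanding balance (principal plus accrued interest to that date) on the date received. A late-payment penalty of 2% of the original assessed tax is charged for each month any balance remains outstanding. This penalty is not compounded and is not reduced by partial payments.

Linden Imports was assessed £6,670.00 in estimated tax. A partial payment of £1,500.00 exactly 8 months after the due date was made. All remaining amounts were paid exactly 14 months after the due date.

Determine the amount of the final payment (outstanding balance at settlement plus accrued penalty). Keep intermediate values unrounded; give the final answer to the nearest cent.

£7,657.74

Monthly rate = 8.4% ÷ 12 = 0.7%
Balance at month 8: £6,670.0000 × (1 + 0.007)^8 = £7,052.8005…
After £1,500.00 payment: £7,052.8005… − £1,500.00 = £5,552.8005…
Balance at month 14: £5,552.8005… × (1 + 0.007)^6 = £5,790.1377…
Penalty: 14 × 2% × £6,670.00 = £1,867.60
Final settlement = outstanding balance + penalty = £5,790.1377… + £1,867.60 = £7,657.74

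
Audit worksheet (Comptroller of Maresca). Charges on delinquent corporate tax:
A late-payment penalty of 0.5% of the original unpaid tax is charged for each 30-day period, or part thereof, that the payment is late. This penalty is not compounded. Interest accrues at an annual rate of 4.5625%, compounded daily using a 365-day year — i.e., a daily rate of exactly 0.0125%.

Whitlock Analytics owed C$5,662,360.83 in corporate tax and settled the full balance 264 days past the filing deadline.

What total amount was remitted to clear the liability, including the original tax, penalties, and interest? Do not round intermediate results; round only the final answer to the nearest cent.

C$6,107,130.26

Penalty periods: ⌈264/30⌉ = 9; penalty = 9 × 0.5% × C$5,662,360.83 = C$254,806.24…
Interest: C$5,662,360.83 × ((1 + 0.000125)^264 − 1) = C$5,662,360.83 × 0.03354841… = C$189,963.1898…
Total = C$5,662,360.83 + C$254,806.2374… + C$189,963.1898… = C$6,107,130.26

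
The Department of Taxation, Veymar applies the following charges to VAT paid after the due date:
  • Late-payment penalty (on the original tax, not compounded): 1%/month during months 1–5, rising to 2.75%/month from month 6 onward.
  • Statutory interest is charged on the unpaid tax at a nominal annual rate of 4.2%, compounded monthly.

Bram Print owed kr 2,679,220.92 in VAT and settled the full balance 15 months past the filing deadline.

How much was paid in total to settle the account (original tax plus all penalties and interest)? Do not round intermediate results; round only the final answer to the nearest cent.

kr 3,694,125.78

Penalty, months 1–5: 5 × 1% × kr 2,679,220.92 = kr 133,961.05…
Penalty, months 6–15: 10 × 2.75% × kr 2,679,220.92 = kr 736,785.75…
Interest (4.2%/yr ÷ 12 = 0.35%/month): kr 2,679,220.92 × ((1 + 0.0035)^15 − 1) = kr 144,158.0658…
Total = kr 2,679,220.92 + kr 870,746.7990 + kr 144,158.0658… = kr 3,694,125.78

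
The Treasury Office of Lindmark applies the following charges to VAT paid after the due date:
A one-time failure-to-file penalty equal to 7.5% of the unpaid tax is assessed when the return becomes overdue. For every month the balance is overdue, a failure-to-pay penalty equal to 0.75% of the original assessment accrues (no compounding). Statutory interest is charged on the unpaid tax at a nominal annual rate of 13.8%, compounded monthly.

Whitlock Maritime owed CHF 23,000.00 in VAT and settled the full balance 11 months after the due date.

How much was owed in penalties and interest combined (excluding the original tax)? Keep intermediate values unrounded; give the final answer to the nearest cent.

CHF 6,705.20

Failure-to-file penalty: 7.5% × CHF 23,000.00 = CHF 1,725.00
Failure-to-pay penalty = 0.75% × CHF 23,000.00 × 11 mo = CHF 1,897.50
Interest (13.8%/yr ÷ 12 = 1.15%/month): CHF 23,000.00 × ((1 + 0.0115)^11 − 1) = CHF 3,082.7029…
Penalties + interest = CHF 3,622.5000 + CHF 3,082.7029… = CHF 6,705.20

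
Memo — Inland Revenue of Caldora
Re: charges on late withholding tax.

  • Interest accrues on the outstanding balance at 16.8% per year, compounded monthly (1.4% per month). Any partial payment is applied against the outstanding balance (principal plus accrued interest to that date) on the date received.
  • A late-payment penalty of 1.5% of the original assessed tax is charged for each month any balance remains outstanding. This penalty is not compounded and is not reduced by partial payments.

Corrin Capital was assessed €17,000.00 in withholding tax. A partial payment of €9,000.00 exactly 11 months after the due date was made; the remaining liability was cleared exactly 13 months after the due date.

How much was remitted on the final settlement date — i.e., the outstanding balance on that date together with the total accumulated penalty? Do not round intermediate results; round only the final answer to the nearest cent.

Balance at month 11: €17,000.0000 × (1 + 0.014)^11 = €19,809.1767…
After €9,000.00 payment: €19,809.1767… − €9,000.00 = €10,809.1767…
Balance at month 13: €10,809.1767… × (1 + 0.014)^2 = €11,113.9523…
Penalty: 13 × 1.5% × €17,000.00 = €3,315.00
Final settlement = outstanding balance + penalty = €11,113.9523… + €3,315.00 = €14,428.95

€14,428.95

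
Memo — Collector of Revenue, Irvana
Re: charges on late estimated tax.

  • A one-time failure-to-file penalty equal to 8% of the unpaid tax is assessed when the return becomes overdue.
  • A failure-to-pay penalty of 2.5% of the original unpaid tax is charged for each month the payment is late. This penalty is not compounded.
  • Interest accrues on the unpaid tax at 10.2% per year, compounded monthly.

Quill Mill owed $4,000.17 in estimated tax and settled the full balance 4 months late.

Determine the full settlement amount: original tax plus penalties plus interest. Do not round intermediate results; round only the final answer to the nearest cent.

$4,857.95

Failure-to-file penalty: 8% × $4,000.17 = $320.01…
Failure-to-pay penalty: 4 × 2.5% × $4,000.17 = $400.02…
Interest (10.2%/yr ÷ 12 = 0.85%/month): $4,000.17 × ((1 + 0.0085)^4 − 1) = $137.7497…
Total = $4,000.17 + $720.0306 + $137.7497… = $4,857.95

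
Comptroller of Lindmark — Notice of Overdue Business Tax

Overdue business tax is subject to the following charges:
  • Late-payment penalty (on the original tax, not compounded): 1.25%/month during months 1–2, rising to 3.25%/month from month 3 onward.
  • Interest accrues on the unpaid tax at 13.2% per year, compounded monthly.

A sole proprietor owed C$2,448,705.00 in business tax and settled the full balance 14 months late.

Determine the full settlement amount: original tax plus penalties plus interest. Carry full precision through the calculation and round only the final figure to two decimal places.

Penalty, months 1–2: 2 × 1.25% × C$2,448,705.00 = C$61,217.63…
Penalty, months 3–14: 12 × 3.25% × C$2,448,705.00 = C$954,994.95
Interest (13.2%/yr ÷ 12 = 1.1%/month): C$2,448,705.00 × ((1 + 0.011)^14 − 1) = C$405,286.3092…
Total = C$2,448,705.00 + C$1,016,212.5750 + C$405,286.3092… = C$3,870,203.88

C$3,870,203.88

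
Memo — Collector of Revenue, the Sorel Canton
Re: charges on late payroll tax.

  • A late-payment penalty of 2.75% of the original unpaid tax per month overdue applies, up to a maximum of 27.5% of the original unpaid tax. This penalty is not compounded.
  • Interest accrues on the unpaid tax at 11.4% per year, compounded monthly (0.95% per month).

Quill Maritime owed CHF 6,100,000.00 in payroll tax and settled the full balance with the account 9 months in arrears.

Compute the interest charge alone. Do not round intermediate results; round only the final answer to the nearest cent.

Interest: CHF 6,100,000.00 × ((1 + 0.0095)^9 − 1) = CHF 6,100,000.00 × 0.0888221… = CHF 541,814.5391…

CHF 541,814.54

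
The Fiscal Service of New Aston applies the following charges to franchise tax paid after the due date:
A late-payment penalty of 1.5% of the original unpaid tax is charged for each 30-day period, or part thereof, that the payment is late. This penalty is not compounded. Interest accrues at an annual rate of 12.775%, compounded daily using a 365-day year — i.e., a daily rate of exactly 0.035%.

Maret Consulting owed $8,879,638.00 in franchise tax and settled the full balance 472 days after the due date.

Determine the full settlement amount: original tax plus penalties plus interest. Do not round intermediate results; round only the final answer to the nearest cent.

$12,605,489.05

Penalty periods: ⌈472/30⌉ = 16; penalty = 16 × 1.5% × $8,879,638.00 = $2,131,113.12
Interest: $8,879,638.00 × ((1 + 0.00035)^472 − 1) = $8,879,638.00 × 0.17959493… = $1,594,737.9322…
Total = $8,879,638.00 + $2,131,113.1200 + $1,594,737.9322… = $12,605,489.05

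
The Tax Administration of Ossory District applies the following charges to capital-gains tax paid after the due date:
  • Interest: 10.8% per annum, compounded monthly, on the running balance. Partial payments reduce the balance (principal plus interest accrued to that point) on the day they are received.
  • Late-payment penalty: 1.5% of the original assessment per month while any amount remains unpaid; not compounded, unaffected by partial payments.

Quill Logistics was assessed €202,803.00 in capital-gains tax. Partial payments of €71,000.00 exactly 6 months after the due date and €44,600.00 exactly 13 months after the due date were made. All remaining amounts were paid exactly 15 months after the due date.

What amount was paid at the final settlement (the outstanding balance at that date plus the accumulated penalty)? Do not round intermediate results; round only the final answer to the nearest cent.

Monthly rate = 10.8% ÷ 12 = 0.9%
Balance at month 6: €202,803.0000 × (1 + 0.009)^6 = €214,003.7445…
After €71,000.00 payment: €214,003.7445… − €71,000.00 = €143,003.7445…
Balance at month 13: €143,003.7445… × (1 + 0.009)^7 = €152,259.9116…
After €44,600.00 payment: €152,259.9116… − €44,600.00 = €107,659.9116…
Balance at month 15: €107,659.9116… × (1 + 0.009)^2 = €109,606.5104…
Penalty: 15 × 1.5% × €202,803.00 = €45,630.68…
Final settlement = outstanding balance + penalty = €109,606.5104… + €45,630.68… = €155,237.19

€155,237.19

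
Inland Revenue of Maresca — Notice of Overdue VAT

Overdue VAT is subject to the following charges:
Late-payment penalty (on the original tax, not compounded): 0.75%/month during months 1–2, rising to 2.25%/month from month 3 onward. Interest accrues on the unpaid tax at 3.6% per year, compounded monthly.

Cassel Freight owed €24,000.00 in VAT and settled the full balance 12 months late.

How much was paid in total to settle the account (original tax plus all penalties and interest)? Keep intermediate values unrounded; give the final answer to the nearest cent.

€30,638.40

Penalty, months 1–2: 2 × 0.75% × €24,000.00 = €360.00
Penalty, months 3–12: 10 × 2.25% × €24,000.00 = €5,400.00
Interest (3.6%/yr ÷ 12 = 0.3%/month): €24,000.00 × ((1 + 0.003)^12 − 1) = €878.3995…
Total = €24,000.00 + €5,760.0000 + €878.3995… = €30,638.40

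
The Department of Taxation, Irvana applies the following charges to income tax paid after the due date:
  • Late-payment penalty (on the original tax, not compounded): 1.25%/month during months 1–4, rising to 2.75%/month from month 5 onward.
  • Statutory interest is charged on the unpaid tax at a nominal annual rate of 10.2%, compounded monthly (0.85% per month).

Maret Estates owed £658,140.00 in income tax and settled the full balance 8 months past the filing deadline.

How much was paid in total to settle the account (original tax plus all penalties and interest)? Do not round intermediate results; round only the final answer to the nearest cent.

£809,550.21

Penalty, months 1–4: 4 × 1.25% × £658,140.00 = £32,907.00
Penalty, months 5–8: 4 × 2.75% × £658,140.00 = £72,395.40
Interest: £658,140.00 × ((1 + 0.0085)^8 − 1) = £658,140.00 × 0.0700578… = £46,107.8134…
Total = £658,140.00 + £105,302.4000 + £46,107.8134… = £809,550.21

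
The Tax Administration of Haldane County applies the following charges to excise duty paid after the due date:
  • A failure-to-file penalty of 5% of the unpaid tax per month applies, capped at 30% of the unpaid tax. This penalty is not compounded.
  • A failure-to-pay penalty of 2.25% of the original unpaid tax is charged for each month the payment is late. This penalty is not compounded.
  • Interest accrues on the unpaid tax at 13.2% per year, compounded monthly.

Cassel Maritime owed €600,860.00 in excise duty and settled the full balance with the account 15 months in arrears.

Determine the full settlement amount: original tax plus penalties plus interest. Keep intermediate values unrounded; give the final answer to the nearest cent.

Failure-to-file: 15 × 5% × €600,860.00 = €450,645.00, capped at 30% × €600,860.00 = €180,258.00
Failure-to-pay penalty: 15 × 2.25% × €600,860.00 = €202,790.25
Interest (13.2%/yr ÷ 12 = 1.1%/month): €600,860.00 × ((1 + 0.011)^15 − 1) = €107,152.0143…
Total = €600,860.00 + €383,048.2500 + €107,152.0143… = €1,091,060.26

€1,091,060.26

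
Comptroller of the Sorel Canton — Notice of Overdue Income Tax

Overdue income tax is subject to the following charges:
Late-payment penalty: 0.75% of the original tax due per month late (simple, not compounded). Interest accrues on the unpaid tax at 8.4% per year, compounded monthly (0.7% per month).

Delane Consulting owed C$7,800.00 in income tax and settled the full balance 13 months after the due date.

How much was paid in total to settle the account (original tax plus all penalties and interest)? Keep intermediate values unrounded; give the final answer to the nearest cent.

Late-payment penalty: 13 × 0.75% × C$7,800.00 = C$760.50
Interest: C$7,800.00 × ((1 + 0.007)^13 − 1) = C$7,800.00 × 0.0949218… = C$740.3903…
Total = C$7,800.00 + C$760.5000 + C$740.3903… = C$9,300.89

C$9,300.89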